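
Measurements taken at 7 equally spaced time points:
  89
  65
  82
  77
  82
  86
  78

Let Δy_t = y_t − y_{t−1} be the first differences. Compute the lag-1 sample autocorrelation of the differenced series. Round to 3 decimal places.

First differences Δy: -24, 17, -5, 5, 4, -8
Mean of differences = -1.8333
Numerator Σ(Δy_t−Δȳ)(Δy_{t+1}−Δȳ) = -494.8611
Denominator Σ(Δy_t−Δȳ)² = 974.8333
r_1(Δy) = -494.8611 / 974.8333 = -0.508

-0.508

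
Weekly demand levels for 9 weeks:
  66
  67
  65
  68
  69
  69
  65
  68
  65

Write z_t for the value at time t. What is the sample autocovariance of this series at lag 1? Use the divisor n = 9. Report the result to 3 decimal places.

Mean z̄ = (66 + 67 + 65 + 68 + 69 + 69 + 65 + 68 + 65)/9 = 66.8889
Σ_{t=1}^{8}(z_t−z̄)(z_{t+1}−z̄) = -3.7901
γ_1 = -3.7901 / 9 = -0.421

-0.421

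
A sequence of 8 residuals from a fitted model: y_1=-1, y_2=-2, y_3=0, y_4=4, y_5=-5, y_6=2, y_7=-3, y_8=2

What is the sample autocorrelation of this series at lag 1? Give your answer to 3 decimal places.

Mean ȳ = (-1 − 2 + 0 + 4 − 5 + 2 − 3 + 2)/8 = -0.3750
Deviations from mean: -0.6250, -1.6250, 0.3750, 4.3750, -4.6250, 2.3750, -2.6250, 2.3750
Numerator Σ_{t=1}^{7}(y_t−ȳ)(y_{t+1}−ȳ) = -41.6406
Denominator Σ(y_t−ȳ)² = 61.8750
r_1 = -41.6406 / 61.8750 = -0.673

-0.673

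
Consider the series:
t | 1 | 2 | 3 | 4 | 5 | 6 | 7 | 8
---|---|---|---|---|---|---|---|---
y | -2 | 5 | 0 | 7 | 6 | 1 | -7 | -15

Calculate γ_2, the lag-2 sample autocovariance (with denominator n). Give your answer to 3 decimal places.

Mean ȳ = (-2 + 5 + 0 + 7 + 6 + 1 − 7 − 15)/8 = -0.6250
Deviations: -1.3750, 5.6250, 0.6250, 7.6250, 6.6250, 1.6250, -6.3750, -14.3750
Σ_{t=1}^{6}(y_t−ȳ)(y_{t+2}−ȳ) = -7.0313
γ_2 = -7.0313 / 8 = -0.879

-0.879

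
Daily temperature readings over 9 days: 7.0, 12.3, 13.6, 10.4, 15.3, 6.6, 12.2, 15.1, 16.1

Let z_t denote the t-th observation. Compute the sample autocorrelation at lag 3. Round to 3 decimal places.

-0.120

Mean z̄ = (7.0 + 12.3 + 13.6 + 10.4 + 15.3 + 6.6 + 12.2 + 15.1 + 16.1)/9 = 12.0667
Σ(z_t−z̄)(z_{t+3}−z̄) = (8.4444) + (0.7544) + (-8.3822) + (-0.2222) + (9.8078) + (-22.0489) = -11.6467
Denominator Σ(z_t−z̄)² = 96.6800
r_3 = -11.6467 / 96.6800 = -0.120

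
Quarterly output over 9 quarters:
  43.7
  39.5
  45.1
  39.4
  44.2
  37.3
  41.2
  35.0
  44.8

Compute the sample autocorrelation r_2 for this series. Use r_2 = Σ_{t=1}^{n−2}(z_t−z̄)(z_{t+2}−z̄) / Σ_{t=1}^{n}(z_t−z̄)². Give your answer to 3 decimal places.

0.541

Mean z̄ = (43.7 + 39.5 + 45.1 + 39.4 + 44.2 + 37.3 + 41.2 + 35.0 + 44.8)/9 = 41.1333
Numerator Σ_{t=1}^{7}(z_t−z̄)(z_{t+2}−z̄) = 55.7811
Denominator Σ(z_t−z̄)² = 103.1600
r_2 = 55.7811 / 103.1600 = 0.541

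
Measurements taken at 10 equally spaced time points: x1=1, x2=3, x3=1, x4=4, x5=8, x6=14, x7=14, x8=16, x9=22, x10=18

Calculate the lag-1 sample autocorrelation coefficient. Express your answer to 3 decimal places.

Mean x̄ = (1 + 3 + 1 + 4 + 8 + 14 + 14 + 16 + 22 + 18)/10 = 10.1000
Numerator Σ_{t=1}^{9}(x_t−x̄)(x_{t+1}−x̄) = 391.7900
Denominator Σ(x_t−x̄)² = 526.9000
r_1 = 391.7900 / 526.9000 = 0.744

0.744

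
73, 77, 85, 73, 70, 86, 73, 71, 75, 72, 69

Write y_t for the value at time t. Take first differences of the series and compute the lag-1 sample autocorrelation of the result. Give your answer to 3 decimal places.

First differences Δy: 4, 8, -12, -3, 16, -13, -2, 4, -3, -3
Mean of differences = -0.4000
Numerator Σ(Δy_t−Δȳ)(Δy_{t+1}−Δȳ) = -271.1600
Denominator Σ(Δy_t−Δȳ)² = 694.4000
r_1(Δy) = -271.1600 / 694.4000 = -0.390

-0.390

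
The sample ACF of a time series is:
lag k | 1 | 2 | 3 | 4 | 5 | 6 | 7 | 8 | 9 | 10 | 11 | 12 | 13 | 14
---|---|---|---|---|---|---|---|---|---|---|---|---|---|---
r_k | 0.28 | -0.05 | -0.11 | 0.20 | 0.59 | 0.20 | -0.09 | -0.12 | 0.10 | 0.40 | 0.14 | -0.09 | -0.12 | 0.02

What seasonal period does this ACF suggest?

The largest autocorrelation is r_5 = 0.59, with a weaker echo at lag 10 (0.40); the remaining lags stay at or below 0.28.
The dominant spike at lag 5 indicates a seasonal period of 5.

5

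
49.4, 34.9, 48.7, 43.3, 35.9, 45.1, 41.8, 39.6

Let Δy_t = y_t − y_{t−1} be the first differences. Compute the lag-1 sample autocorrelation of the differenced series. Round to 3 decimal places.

First differences Δy: -14.5, 13.8, -5.4, -7.4, 9.2, -3.3, -2.2
Mean of differences = -1.4000
Numerator Σ(Δy_t−Δȳ)(Δy_{t+1}−Δȳ) = -318.1400
Denominator Σ(Δy_t−Δȳ)² = 571.2600
r_1(Δy) = -318.1400 / 571.2600 = -0.557

-0.557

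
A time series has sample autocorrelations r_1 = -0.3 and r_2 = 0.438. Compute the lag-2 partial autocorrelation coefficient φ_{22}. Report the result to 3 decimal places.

0.382

φ_{22} = (r_2 − r_1²) / (1 − r_1²)
r_1² = (-0.3)² = 0.09
Numerator = 0.438 − 0.0900 = 0.3480; denominator = 1 − 0.0900 = 0.9100
φ_{22} = 0.3480 / 0.9100 = 0.382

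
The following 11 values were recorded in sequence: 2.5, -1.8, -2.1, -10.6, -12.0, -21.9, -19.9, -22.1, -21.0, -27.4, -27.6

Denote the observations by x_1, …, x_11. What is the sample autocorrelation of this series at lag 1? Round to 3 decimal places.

0.692

Mean x̄ = (2.5 − 1.8 − 2.1 − 10.6 − 12.0 − 21.9 − 19.9 − 22.1 − 21.0 − 27.4 − 27.6)/11 = -14.9000
Numerator Σ_{t=1}^{10}(x_t−x̄)(x_{t+1}−x̄) = 792.7500
Denominator Σ(x_t−x̄)² = 1145.7000
r_1 = 792.7500 / 1145.7000 = 0.692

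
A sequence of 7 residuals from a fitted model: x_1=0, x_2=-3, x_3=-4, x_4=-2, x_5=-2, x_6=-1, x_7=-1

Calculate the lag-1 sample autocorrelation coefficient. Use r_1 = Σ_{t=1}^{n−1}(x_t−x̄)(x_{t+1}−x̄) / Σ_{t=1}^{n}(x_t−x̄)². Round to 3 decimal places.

0.117

Mean x̄ = (0 − 3 − 4 − 2 − 2 − 1 − 1)/7 = -1.8571
Deviations from mean: 1.8571, -1.1429, -2.1429, -0.1429, -0.1429, 0.8571, 0.8571
Numerator Σ_{t=1}^{6}(x_t−x̄)(x_{t+1}−x̄) = 1.2653
Denominator Σ(x_t−x̄)² = 10.8571
r_1 = 1.2653 / 10.8571 = 0.117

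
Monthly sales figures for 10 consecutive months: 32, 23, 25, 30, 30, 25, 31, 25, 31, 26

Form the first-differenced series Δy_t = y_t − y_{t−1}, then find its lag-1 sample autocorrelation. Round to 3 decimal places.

-0.512

First differences Δy: -9, 2, 5, 0, -5, 6, -6, 6, -5
Mean of differences = -0.6667
Numerator Σ(Δy_t−Δȳ)(Δy_{t+1}−Δȳ) = -135.1111
Denominator Σ(Δy_t−Δȳ)² = 264.0000
r_1(Δy) = -135.1111 / 264.0000 = -0.512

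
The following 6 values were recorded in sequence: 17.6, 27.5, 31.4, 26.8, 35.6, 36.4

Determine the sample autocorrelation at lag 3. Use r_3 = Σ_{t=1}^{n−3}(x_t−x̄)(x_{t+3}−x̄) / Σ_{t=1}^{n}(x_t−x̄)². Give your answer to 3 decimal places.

Mean x̄ = (17.6 + 27.5 + 31.4 + 26.8 + 35.6 + 36.4)/6 = 29.2167
Deviations from mean: -11.6167, -1.7167, 2.1833, -2.4167, 6.3833, 7.1833
Σ(x_t−x̄)(x_{t+3}−x̄) = (28.0736) + (-10.9581) + (15.6836) = 32.7992
Denominator Σ(x_t−x̄)² = 240.8483
r_3 = 32.7992 / 240.8483 = 0.136

0.136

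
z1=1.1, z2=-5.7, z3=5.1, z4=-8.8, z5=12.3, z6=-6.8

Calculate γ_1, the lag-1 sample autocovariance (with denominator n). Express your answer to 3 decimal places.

-45.161

Mean z̄ = (1.1 − 5.7 + 5.1 − 8.8 + 12.3 − 6.8)/6 = -0.4667
Σ_{t=1}^{5}(z_t−z̄)(z_{t+1}−z̄) = -270.9644
γ_1 = -270.9644 / 6 = -45.161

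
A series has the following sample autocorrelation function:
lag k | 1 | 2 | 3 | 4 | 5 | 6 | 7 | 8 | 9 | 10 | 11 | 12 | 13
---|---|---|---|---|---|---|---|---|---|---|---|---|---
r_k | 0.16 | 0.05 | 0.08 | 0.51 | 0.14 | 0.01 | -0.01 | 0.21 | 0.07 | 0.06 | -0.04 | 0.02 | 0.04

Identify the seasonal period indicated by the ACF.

4

The largest autocorrelation is r_4 = 0.51, with a weaker echo at lag 8 (0.21); the remaining lags stay at or below 0.16.
The dominant spike at lag 4 indicates a seasonal period of 4.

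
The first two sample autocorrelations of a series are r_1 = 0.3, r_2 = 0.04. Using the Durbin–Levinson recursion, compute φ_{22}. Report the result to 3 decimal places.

φ_{22} = (r_2 − r_1²) / (1 − r_1²)
r_1² = (0.3)² = 0.09
Numerator = 0.04 − 0.0900 = -0.0500; denominator = 1 − 0.0900 = 0.9100
φ_{22} = -0.0500 / 0.9100 = -0.055

-0.055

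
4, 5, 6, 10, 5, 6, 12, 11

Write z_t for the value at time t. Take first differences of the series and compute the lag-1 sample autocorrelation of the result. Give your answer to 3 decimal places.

First differences Δz: 1, 1, 4, -5, 1, 6, -1
Mean of differences = 1.0000
Numerator Σ(Δz_t−Δz̄)(Δz_{t+1}−Δz̄) = -28.0000
Denominator Σ(Δz_t−Δz̄)² = 74.0000
r_1(Δz) = -28.0000 / 74.0000 = -0.378

-0.378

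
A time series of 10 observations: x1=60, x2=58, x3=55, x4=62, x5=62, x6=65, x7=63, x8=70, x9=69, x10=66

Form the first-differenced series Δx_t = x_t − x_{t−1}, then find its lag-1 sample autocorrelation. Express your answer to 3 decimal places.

First differences Δx: -2, -3, 7, 0, 3, -2, 7, -1, -3
Mean of differences = 0.6667
Numerator Σ(Δx_t−Δx̄)(Δx_{t+1}−Δx̄) = -46.7778
Denominator Σ(Δx_t−Δx̄)² = 130.0000
r_1(Δx) = -46.7778 / 130.0000 = -0.360

-0.360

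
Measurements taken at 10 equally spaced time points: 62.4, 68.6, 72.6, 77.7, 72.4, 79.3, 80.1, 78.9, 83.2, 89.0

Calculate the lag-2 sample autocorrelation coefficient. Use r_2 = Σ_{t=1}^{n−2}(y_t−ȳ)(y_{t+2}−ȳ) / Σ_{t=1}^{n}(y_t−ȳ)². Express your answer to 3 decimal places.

0.213

Mean ȳ = (62.4 + 68.6 + 72.6 + 77.7 + 72.4 + 79.3 + 80.1 + 78.9 + 83.2 + 89.0)/10 = 76.4200
Numerator Σ_{t=1}^{8}(y_t−ȳ)(y_{t+2}−ȳ) = 111.0872
Denominator Σ(y_t−ȳ)² = 522.3160
r_2 = 111.0872 / 522.3160 = 0.213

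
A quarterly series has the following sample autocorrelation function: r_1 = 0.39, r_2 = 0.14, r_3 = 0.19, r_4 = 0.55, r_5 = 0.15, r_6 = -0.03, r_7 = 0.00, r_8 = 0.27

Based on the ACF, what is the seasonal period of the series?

The largest autocorrelation is r_4 = 0.55; the remaining lags stay at or below 0.39. The elevated value at lag 1 (0.39), dropping to 0.14 at lag 2, reflects decaying short-term dependence rather than seasonality.
The dominant spike at lag 4 indicates a seasonal period of 4.

4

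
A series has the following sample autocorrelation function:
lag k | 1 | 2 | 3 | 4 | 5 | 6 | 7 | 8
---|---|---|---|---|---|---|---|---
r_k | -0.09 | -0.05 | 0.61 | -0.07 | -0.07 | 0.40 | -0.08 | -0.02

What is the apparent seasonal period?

3

The largest autocorrelation is r_3 = 0.61, with a weaker echo at lag 6 (0.40); the remaining lags stay at or below -0.02.
The dominant spike at lag 3 indicates a seasonal period of 3.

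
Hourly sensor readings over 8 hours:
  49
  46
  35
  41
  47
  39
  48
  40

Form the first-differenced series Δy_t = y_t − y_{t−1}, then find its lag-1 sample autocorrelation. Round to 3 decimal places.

-0.471

First differences Δy: -3, -11, 6, 6, -8, 9, -8
Mean of differences = -1.2857
Numerator Σ(Δy_t−Δȳ)(Δy_{t+1}−Δȳ) = -188.0816
Denominator Σ(Δy_t−Δȳ)² = 399.4286
r_1(Δy) = -188.0816 / 399.4286 = -0.471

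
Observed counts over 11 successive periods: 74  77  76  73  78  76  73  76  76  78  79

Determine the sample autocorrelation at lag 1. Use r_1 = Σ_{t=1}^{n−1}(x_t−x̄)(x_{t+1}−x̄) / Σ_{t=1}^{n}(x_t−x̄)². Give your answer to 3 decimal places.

Mean x̄ = (74 + 77 + 76 + 73 + 78 + 76 + 73 + 76 + 76 + 78 + 79)/11 = 76.0000
Numerator Σ_{t=1}^{10}(x_t−x̄)(x_{t+1}−x̄) = -2.0000
Denominator Σ(x_t−x̄)² = 40.0000
r_1 = -2.0000 / 40.0000 = -0.050

-0.050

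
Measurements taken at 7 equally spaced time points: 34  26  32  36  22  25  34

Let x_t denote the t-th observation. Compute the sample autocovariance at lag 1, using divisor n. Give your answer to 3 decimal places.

-5.901

Mean x̄ = (34 + 26 + 32 + 36 + 22 + 25 + 34)/7 = 29.8571
Deviations: 4.1429, -3.8571, 2.1429, 6.1429, -7.8571, -4.8571, 4.1429
Σ_{t=1}^{6}(x_t−x̄)(x_{t+1}−x̄) = -41.3061
γ_1 = -41.3061 / 7 = -5.901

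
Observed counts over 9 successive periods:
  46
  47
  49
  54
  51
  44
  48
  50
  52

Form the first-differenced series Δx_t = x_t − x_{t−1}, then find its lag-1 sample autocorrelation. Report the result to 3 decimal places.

-0.008

First differences Δx: 1, 2, 5, -3, -7, 4, 2, 2
Mean of differences = 0.7500
Numerator Σ(Δx_t−Δx̄)(Δx_{t+1}−Δx̄) = -0.8125
Denominator Σ(Δx_t−Δx̄)² = 107.5000
r_1(Δx) = -0.8125 / 107.5000 = -0.008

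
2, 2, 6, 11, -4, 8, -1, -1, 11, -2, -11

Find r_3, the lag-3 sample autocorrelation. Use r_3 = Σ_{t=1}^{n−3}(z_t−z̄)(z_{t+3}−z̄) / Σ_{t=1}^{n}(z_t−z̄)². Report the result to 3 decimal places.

0.266

Mean z̄ = (2 + 2 + 6 + 11 − 4 + 8 − 1 − 1 + 11 − 2 − 11)/11 = 1.9091
Numerator Σ_{t=1}^{8}(z_t−z̄)(z_{t+3}−z̄) = 120.2479
Denominator Σ(z_t−z̄)² = 452.9091
r_3 = 120.2479 / 452.9091 = 0.266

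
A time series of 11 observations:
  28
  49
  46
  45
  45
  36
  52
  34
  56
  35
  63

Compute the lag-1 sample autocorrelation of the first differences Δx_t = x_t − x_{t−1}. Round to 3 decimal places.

First differences Δx: 21, -3, -1, 0, -9, 16, -18, 22, -21, 28
Mean of differences = 3.5000
Numerator Σ(Δx_t−Δx̄)(Δx_{t+1}−Δx̄) = -1901.2500
Denominator Σ(Δx_t−Δx̄)² = 2698.5000
r_1(Δx) = -1901.2500 / 2698.5000 = -0.705

-0.705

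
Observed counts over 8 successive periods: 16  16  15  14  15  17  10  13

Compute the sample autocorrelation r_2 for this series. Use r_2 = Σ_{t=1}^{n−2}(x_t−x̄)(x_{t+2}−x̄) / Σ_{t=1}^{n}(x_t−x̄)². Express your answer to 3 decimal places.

Mean x̄ = (16 + 16 + 15 + 14 + 15 + 17 + 10 + 13)/8 = 14.5000
Deviations from mean: 1.5000, 1.5000, 0.5000, -0.5000, 0.5000, 2.5000, -4.5000, -1.5000
Numerator Σ_{t=1}^{6}(x_t−x̄)(x_{t+2}−x̄) = -7.0000
Denominator Σ(x_t−x̄)² = 34.0000
r_2 = -7.0000 / 34.0000 = -0.206

-0.206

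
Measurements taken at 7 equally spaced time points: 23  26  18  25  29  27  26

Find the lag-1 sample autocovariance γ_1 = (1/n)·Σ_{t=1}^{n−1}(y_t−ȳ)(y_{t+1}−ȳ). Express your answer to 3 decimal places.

Mean ȳ = (23 + 26 + 18 + 25 + 29 + 27 + 26)/7 = 24.8571
Deviations: -1.8571, 1.1429, -6.8571, 0.1429, 4.1429, 2.1429, 1.1429
Σ_{t=1}^{6}(y_t−ȳ)(y_{t+1}−ȳ) = 0.9796
γ_1 = 0.9796 / 7 = 0.140

0.140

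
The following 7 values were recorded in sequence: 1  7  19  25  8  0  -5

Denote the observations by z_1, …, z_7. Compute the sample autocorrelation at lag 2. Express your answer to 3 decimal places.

-0.326

Mean z̄ = (1 + 7 + 19 + 25 + 8 + 0 − 5)/7 = 7.8571
Deviations from mean: -6.8571, -0.8571, 11.1429, 17.1429, 0.1429, -7.8571, -12.8571
Σ(z_t−z̄)(z_{t+2}−z̄) = (-76.4082) + (-14.6939) + (1.5918) + (-134.6939) + (-1.8367) = -226.0408
Denominator Σ(z_t−z̄)² = 692.8571
r_2 = -226.0408 / 692.8571 = -0.326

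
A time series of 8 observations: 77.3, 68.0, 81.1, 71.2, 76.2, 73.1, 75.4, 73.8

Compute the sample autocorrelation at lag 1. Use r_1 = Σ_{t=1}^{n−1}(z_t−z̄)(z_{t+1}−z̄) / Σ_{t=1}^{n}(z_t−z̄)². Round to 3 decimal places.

Mean z̄ = (77.3 + 68.0 + 81.1 + 71.2 + 76.2 + 73.1 + 75.4 + 73.8)/8 = 74.5125
Deviations from mean: 2.7875, -6.5125, 6.5875, -3.3125, 1.6875, -1.4125, 0.8875, -0.7125
Σ(z_t−z̄)(z_{t+1}−z̄) = (-18.1536) + (-42.9011) + (-21.8211) + (-5.5898) + (-2.3836) + (-1.2536) + (-0.6323) = -92.7352
Denominator Σ(z_t−z̄)² = 110.6888
r_1 = -92.7352 / 110.6888 = -0.838

-0.838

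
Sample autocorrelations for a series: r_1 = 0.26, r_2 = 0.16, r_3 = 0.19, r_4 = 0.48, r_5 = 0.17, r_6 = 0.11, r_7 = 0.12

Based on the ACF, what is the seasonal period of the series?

The largest autocorrelation is r_4 = 0.48; the remaining lags stay at or below 0.26. The elevated value at lag 1 (0.26), dropping to 0.16 at lag 2, reflects decaying short-term dependence rather than seasonality.
The dominant spike at lag 4 indicates a seasonal period of 4.

4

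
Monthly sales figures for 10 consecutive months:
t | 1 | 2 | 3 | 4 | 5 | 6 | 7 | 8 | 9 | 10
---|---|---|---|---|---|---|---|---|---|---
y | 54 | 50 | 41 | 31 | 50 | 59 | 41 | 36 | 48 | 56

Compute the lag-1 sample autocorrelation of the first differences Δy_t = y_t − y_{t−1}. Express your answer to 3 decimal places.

First differences Δy: -4, -9, -10, 19, 9, -18, -5, 12, 8
Mean of differences = 0.2222
Numerator Σ(Δy_t−Δȳ)(Δy_{t+1}−Δȳ) = 71.3951
Denominator Σ(Δy_t−Δȳ)² = 1195.5556
r_1(Δy) = 71.3951 / 1195.5556 = 0.060

0.060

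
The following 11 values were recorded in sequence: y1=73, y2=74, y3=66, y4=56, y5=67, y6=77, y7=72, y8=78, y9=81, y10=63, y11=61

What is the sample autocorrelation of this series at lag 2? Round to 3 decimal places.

-0.384

Mean ȳ = (73 + 74 + 66 + 56 + 67 + 77 + 72 + 78 + 81 + 63 + 61)/11 = 69.8182
Numerator Σ_{t=1}^{9}(y_t−ȳ)(y_{t+2}−ȳ) = -235.7934
Denominator Σ(y_t−ȳ)² = 613.6364
r_2 = -235.7934 / 613.6364 = -0.384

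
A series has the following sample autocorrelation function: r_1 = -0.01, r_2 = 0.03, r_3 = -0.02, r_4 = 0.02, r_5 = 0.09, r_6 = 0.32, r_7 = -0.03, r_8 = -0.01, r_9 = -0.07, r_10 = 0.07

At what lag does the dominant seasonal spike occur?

The largest autocorrelation is r_6 = 0.32; the remaining lags stay at or below 0.09.
The dominant spike at lag 6 indicates a seasonal period of 6.

6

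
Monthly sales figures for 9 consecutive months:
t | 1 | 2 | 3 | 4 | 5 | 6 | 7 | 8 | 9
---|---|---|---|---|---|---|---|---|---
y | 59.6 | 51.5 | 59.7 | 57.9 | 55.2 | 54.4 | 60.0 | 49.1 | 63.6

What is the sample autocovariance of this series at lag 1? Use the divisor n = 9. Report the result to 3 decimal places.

-12.204

Mean ȳ = (59.6 + 51.5 + 59.7 + 57.9 + 55.2 + 54.4 + 60.0 + 49.1 + 63.6)/9 = 56.7778
Σ_{t=1}^{8}(y_t−ȳ)(y_{t+1}−ȳ) = -109.8383
γ_1 = -109.8383 / 9 = -12.204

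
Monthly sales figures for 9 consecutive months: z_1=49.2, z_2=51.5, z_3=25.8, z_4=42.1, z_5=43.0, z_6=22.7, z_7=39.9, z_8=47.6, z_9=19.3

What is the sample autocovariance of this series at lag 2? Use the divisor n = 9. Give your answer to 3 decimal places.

-42.178

Mean z̄ = (49.2 + 51.5 + 25.8 + 42.1 + 43.0 + 22.7 + 39.9 + 47.6 + 19.3)/9 = 37.9000
Σ_{t=1}^{7}(z_t−z̄)(z_{t+2}−z̄) = -379.6000
γ_2 = -379.6000 / 9 = -42.178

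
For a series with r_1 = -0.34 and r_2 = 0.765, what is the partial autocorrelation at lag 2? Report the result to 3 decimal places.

0.734

φ_{22} = (r_2 − r_1²) / (1 − r_1²)
r_1² = (-0.34)² = 0.1156
Numerator = 0.765 − 0.1156 = 0.6494; denominator = 1 − 0.1156 = 0.8844
φ_{22} = 0.6494 / 0.8844 = 0.734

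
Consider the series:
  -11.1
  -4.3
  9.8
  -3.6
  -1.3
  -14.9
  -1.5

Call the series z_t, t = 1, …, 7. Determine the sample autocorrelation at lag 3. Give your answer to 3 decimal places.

-0.410

Mean z̄ = (-11.1 − 4.3 + 9.8 − 3.6 − 1.3 − 14.9 − 1.5)/7 = -3.8429
Numerator Σ_{t=1}^{4}(z_t−z̄)(z_{t+3}−z̄) = -153.2069
Denominator Σ(z_t−z̄)² = 373.2771
r_3 = -153.2069 / 373.2771 = -0.410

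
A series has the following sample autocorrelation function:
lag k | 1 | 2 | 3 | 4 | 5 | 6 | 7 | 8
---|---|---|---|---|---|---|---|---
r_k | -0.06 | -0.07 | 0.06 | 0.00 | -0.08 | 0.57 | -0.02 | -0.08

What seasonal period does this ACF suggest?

6

The largest autocorrelation is r_6 = 0.57; the remaining lags stay at or below 0.06.
The dominant spike at lag 6 indicates a seasonal period of 6.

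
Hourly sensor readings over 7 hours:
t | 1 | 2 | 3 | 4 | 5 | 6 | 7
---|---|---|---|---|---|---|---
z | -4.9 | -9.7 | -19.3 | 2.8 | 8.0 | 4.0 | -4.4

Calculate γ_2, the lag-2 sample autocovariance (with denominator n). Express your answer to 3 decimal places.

-23.152

Mean z̄ = (-4.9 − 9.7 − 19.3 + 2.8 + 8.0 + 4.0 − 4.4)/7 = -3.3571
Deviations: -1.5429, -6.3429, -15.9429, 6.1571, 11.3571, 7.3571, -1.0429
Σ_{t=1}^{5}(z_t−z̄)(z_{t+2}−z̄) = -162.0665
γ_2 = -162.0665 / 7 = -23.152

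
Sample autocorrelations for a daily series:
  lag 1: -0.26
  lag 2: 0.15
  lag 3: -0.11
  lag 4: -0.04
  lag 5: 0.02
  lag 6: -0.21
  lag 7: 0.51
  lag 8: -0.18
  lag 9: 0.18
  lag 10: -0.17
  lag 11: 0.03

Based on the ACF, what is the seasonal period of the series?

The largest autocorrelation is r_7 = 0.51; the remaining lags stay at or below 0.18.
The dominant spike at lag 7 indicates a seasonal period of 7.

7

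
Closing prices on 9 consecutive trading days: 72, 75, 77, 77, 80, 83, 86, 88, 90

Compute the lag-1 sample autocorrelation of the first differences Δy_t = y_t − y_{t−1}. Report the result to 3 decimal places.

First differences Δy: 3, 2, 0, 3, 3, 3, 2, 2
Mean of differences = 2.2500
Numerator Σ(Δy_t−Δȳ)(Δy_{t+1}−Δȳ) = -0.3125
Denominator Σ(Δy_t−Δȳ)² = 7.5000
r_1(Δy) = -0.3125 / 7.5000 = -0.042

-0.042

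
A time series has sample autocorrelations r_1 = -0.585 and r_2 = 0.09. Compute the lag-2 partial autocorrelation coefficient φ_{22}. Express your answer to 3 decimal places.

φ_{22} = (r_2 − r_1²) / (1 − r_1²)
r_1² = (-0.585)² = 0.342225
Numerator = 0.09 − 0.3422 = -0.2522; denominator = 1 − 0.3422 = 0.6578
φ_{22} = -0.2522 / 0.6578 = -0.383

-0.383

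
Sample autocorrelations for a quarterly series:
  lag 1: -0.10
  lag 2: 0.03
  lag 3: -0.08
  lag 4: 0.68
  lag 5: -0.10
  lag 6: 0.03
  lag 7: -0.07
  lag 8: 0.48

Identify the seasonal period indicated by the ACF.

4

The largest autocorrelation is r_4 = 0.68, with a weaker echo at lag 8 (0.48); the remaining lags stay at or below 0.03.
The dominant spike at lag 4 indicates a seasonal period of 4.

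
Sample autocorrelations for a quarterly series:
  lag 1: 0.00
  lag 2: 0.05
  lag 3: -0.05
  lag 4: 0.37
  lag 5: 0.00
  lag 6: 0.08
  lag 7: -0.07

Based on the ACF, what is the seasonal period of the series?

The largest autocorrelation is r_4 = 0.37; the remaining lags stay at or below 0.08.
The dominant spike at lag 4 indicates a seasonal period of 4.

4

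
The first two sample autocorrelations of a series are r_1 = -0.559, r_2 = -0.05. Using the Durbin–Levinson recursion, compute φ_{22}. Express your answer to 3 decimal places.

-0.527

φ_{22} = (r_2 − r_1²) / (1 − r_1²)
r_1² = (-0.559)² = 0.312481
Numerator = -0.05 − 0.3125 = -0.3625; denominator = 1 − 0.3125 = 0.6875
φ_{22} = -0.3625 / 0.6875 = -0.527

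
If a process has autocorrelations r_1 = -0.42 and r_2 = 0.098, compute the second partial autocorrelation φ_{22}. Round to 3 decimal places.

φ_{22} = (r_2 − r_1²) / (1 − r_1²)
r_1² = (-0.42)² = 0.1764
Numerator = 0.098 − 0.1764 = -0.0784; denominator = 1 − 0.1764 = 0.8236
φ_{22} = -0.0784 / 0.8236 = -0.095

-0.095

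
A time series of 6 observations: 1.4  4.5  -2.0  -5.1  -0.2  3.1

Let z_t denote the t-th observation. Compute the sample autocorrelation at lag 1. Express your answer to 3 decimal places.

Mean z̄ = (1.4 + 4.5 − 2.0 − 5.1 − 0.2 + 3.1)/6 = 0.2833
Σ(z_t−z̄)(z_{t+1}−z̄) = (4.7086) + (-9.6281) + (12.2919) + (2.6019) + (-1.3614) = 8.6131
Denominator Σ(z_t−z̄)² = 61.3883
r_1 = 8.6131 / 61.3883 = 0.140

0.140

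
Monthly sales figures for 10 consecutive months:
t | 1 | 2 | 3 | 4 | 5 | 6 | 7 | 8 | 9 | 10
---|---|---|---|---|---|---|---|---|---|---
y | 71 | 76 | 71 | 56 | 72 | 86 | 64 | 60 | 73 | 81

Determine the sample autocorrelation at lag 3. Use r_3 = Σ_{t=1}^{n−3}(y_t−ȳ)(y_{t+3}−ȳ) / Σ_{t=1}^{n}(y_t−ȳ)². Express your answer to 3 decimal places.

0.079

Mean ȳ = (71 + 76 + 71 + 56 + 72 + 86 + 64 + 60 + 73 + 81)/10 = 71.0000
Numerator Σ_{t=1}^{7}(y_t−ȳ)(y_{t+3}−ȳ) = 59.0000
Denominator Σ(y_t−ȳ)² = 750.0000
r_3 = 59.0000 / 750.0000 = 0.079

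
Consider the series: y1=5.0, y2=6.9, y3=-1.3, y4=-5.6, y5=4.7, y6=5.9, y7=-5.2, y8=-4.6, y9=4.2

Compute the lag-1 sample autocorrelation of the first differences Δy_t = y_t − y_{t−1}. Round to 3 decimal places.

First differences Δy: 1.9, -8.2, -4.3, 10.3, 1.2, -11.1, 0.6, 8.8
Mean of differences = -0.1000
Numerator Σ(Δy_t−Δȳ)(Δy_{t+1}−Δȳ) = -28.1100
Denominator Σ(Δy_t−Δȳ)² = 397.8000
r_1(Δy) = -28.1100 / 397.8000 = -0.071

-0.071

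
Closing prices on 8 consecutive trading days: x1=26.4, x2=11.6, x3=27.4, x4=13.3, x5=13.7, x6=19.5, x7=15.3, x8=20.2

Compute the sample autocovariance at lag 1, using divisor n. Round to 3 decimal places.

-18.931

Mean x̄ = (26.4 + 11.6 + 27.4 + 13.3 + 13.7 + 19.5 + 15.3 + 20.2)/8 = 18.4250
Σ_{t=1}^{7}(x_t−x̄)(x_{t+1}−x̄) = -151.4506
γ_1 = -151.4506 / 8 = -18.931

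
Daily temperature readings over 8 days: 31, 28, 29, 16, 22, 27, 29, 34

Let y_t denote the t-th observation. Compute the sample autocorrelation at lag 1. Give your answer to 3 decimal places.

0.241

Mean ȳ = (31 + 28 + 29 + 16 + 22 + 27 + 29 + 34)/8 = 27.0000
Deviations from mean: 4.0000, 1.0000, 2.0000, -11.0000, -5.0000, 0.0000, 2.0000, 7.0000
Σ(y_t−ȳ)(y_{t+1}−ȳ) = (4.0000) + (2.0000) + (-22.0000) + (55.0000) + (0.0000) + (0.0000) + (14.0000) = 53.0000
Denominator Σ(y_t−ȳ)² = 220.0000
r_1 = 53.0000 / 220.0000 = 0.241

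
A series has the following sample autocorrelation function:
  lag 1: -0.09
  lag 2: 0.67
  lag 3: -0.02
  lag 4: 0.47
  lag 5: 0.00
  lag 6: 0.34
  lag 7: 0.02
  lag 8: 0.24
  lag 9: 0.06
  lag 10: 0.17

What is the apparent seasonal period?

2

The largest autocorrelation is r_2 = 0.67, with weaker echoes at lags 4 (0.47), 6 (0.34), 8 (0.24) and 10 (0.17); the remaining lags stay at or below 0.06.
The dominant spike at lag 2 indicates a seasonal period of 2.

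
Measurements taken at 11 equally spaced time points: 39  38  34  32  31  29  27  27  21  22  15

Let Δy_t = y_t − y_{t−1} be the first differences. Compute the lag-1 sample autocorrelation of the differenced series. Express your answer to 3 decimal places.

First differences Δy: -1, -4, -2, -1, -2, -2, 0, -6, 1, -7
Mean of differences = -2.4000
Numerator Σ(Δy_t−Δȳ)(Δy_{t+1}−Δȳ) = -37.1600
Denominator Σ(Δy_t−Δȳ)² = 58.4000
r_1(Δy) = -37.1600 / 58.4000 = -0.636

-0.636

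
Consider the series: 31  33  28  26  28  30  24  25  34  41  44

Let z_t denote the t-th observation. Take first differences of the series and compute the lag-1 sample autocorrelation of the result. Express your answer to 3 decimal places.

0.314

First differences Δz: 2, -5, -2, 2, 2, -6, 1, 9, 7, 3
Mean of differences = 1.3000
Numerator Σ(Δz_t−Δz̄)(Δz_{t+1}−Δz̄) = 62.9100
Denominator Σ(Δz_t−Δz̄)² = 200.1000
r_1(Δz) = 62.9100 / 200.1000 = 0.314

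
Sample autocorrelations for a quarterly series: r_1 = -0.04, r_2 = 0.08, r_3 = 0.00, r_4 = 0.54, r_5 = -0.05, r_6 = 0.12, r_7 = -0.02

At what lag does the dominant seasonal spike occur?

4

The largest autocorrelation is r_4 = 0.54; the remaining lags stay at or below 0.12.
The dominant spike at lag 4 indicates a seasonal period of 4.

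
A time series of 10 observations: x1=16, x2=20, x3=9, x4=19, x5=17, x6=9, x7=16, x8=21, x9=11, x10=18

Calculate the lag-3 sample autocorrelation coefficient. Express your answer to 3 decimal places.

Mean x̄ = (16 + 20 + 9 + 19 + 17 + 9 + 16 + 21 + 11 + 18)/10 = 15.6000
Numerator Σ_{t=1}^{7}(x_t−x̄)(x_{t+3}−x̄) = 91.3200
Denominator Σ(x_t−x̄)² = 176.4000
r_3 = 91.3200 / 176.4000 = 0.518

0.518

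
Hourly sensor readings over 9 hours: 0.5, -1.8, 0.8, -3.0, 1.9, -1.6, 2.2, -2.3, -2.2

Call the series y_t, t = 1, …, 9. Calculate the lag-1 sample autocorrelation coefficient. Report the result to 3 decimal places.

Mean ȳ = (0.5 − 1.8 + 0.8 − 3.0 + 1.9 − 1.6 + 2.2 − 2.3 − 2.2)/9 = -0.6111
Numerator Σ_{t=1}^{8}(y_t−ȳ)(y_{t+1}−ȳ) = -19.6957
Denominator Σ(y_t−ȳ)² = 30.9089
r_1 = -19.6957 / 30.9089 = -0.637

-0.637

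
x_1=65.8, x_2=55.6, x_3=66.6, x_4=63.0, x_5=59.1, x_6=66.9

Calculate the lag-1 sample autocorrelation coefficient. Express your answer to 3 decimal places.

-0.604

Mean x̄ = (65.8 + 55.6 + 66.6 + 63.0 + 59.1 + 66.9)/6 = 62.8333
Deviations from mean: 2.9667, -7.2333, 3.7667, 0.1667, -3.7333, 4.0667
Σ(x_t−x̄)(x_{t+1}−x̄) = (-21.4589) + (-27.2456) + (0.6278) + (-0.6222) + (-15.1822) = -63.8811
Denominator Σ(x_t−x̄)² = 105.8133
r_1 = -63.8811 / 105.8133 = -0.604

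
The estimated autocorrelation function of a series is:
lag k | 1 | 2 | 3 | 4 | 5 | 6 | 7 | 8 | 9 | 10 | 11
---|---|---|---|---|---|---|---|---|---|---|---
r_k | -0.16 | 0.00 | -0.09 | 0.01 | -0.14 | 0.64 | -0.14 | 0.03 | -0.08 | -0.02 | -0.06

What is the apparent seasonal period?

6

The largest autocorrelation is r_6 = 0.64; the remaining lags stay at or below 0.03.
The dominant spike at lag 6 indicates a seasonal period of 6.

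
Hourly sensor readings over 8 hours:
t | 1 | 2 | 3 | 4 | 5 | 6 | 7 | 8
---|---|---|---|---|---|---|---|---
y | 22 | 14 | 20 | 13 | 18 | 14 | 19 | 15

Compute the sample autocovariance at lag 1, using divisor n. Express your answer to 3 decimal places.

Mean ȳ = (22 + 14 + 20 + 13 + 18 + 14 + 19 + 15)/8 = 16.8750
Deviations: 5.1250, -2.8750, 3.1250, -3.8750, 1.1250, -2.8750, 2.1250, -1.8750
Σ_{t=1}^{7}(y_t−ȳ)(y_{t+1}−ȳ) = -53.5156
γ_1 = -53.5156 / 8 = -6.689

-6.689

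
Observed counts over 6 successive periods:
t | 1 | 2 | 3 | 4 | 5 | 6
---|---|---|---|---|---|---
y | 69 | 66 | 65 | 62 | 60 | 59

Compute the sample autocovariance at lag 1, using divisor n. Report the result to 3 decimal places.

Mean ȳ = (69 + 66 + 65 + 62 + 60 + 59)/6 = 63.5000
Σ_{t=1}^{5}(y_t−ȳ)(y_{t+1}−ȳ) = 36.2500
γ_1 = 36.2500 / 6 = 6.042

6.042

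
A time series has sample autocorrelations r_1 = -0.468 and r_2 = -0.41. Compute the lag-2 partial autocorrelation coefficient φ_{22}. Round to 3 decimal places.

-0.805

φ_{22} = (r_2 − r_1²) / (1 − r_1²)
r_1² = (-0.468)² = 0.219024
Numerator = -0.41 − 0.2190 = -0.6290; denominator = 1 − 0.2190 = 0.7810
φ_{22} = -0.6290 / 0.7810 = -0.805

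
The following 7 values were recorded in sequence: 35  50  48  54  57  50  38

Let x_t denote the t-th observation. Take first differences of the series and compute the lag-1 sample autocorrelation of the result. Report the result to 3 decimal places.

First differences Δx: 15, -2, 6, 3, -7, -12
Mean of differences = 0.5000
Numerator Σ(Δx_t−Δx̄)(Δx_{t+1}−Δx̄) = 38.7500
Denominator Σ(Δx_t−Δx̄)² = 465.5000
r_1(Δx) = 38.7500 / 465.5000 = 0.083

0.083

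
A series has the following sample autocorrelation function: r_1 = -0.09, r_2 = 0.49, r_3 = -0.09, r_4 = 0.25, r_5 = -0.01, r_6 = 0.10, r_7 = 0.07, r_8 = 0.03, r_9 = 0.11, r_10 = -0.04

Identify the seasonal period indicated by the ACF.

The largest autocorrelation is r_2 = 0.49, with a weaker echo at lag 4 (0.25); the remaining lags stay at or below 0.11.
The dominant spike at lag 2 indicates a seasonal period of 2.

2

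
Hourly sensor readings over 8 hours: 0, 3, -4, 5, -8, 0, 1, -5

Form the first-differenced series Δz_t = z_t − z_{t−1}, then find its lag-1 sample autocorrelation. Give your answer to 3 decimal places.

First differences Δz: 3, -7, 9, -13, 8, 1, -6
Mean of differences = -0.7143
Numerator Σ(Δz_t−Δz̄)(Δz_{t+1}−Δz̄) = -304.9388
Denominator Σ(Δz_t−Δz̄)² = 405.4286
r_1(Δz) = -304.9388 / 405.4286 = -0.752

-0.752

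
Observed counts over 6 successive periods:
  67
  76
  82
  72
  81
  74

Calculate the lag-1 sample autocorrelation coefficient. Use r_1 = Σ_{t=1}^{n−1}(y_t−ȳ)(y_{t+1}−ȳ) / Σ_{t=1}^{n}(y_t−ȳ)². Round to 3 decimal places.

-0.312

Mean ȳ = (67 + 76 + 82 + 72 + 81 + 74)/6 = 75.3333
Σ(y_t−ȳ)(y_{t+1}−ȳ) = (-5.5556) + (4.4444) + (-22.2222) + (-18.8889) + (-7.5556) = -49.7778
Denominator Σ(y_t−ȳ)² = 159.3333
r_1 = -49.7778 / 159.3333 = -0.312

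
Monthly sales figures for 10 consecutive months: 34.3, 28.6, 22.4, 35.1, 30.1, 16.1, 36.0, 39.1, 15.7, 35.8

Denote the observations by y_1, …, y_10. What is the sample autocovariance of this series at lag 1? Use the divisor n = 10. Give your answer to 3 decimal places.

-28.884

Mean ȳ = (34.3 + 28.6 + 22.4 + 35.1 + 30.1 + 16.1 + 36.0 + 39.1 + 15.7 + 35.8)/10 = 29.3200
Σ_{t=1}^{9}(y_t−ȳ)(y_{t+1}−ȳ) = -288.8444
γ_1 = -288.8444 / 10 = -28.884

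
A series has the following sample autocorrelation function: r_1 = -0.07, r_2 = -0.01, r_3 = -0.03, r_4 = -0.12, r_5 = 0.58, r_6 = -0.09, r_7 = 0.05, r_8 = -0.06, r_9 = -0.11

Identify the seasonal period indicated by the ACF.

The largest autocorrelation is r_5 = 0.58; the remaining lags stay at or below 0.05.
The dominant spike at lag 5 indicates a seasonal period of 5.

5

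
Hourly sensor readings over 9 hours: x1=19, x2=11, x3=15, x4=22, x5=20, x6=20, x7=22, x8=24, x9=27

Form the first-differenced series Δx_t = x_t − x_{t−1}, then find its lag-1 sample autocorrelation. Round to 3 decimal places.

First differences Δx: -8, 4, 7, -2, 0, 2, 2, 3
Mean of differences = 1.0000
Numerator Σ(Δx_t−Δx̄)(Δx_{t+1}−Δx̄) = -22.0000
Denominator Σ(Δx_t−Δx̄)² = 142.0000
r_1(Δx) = -22.0000 / 142.0000 = -0.155

-0.155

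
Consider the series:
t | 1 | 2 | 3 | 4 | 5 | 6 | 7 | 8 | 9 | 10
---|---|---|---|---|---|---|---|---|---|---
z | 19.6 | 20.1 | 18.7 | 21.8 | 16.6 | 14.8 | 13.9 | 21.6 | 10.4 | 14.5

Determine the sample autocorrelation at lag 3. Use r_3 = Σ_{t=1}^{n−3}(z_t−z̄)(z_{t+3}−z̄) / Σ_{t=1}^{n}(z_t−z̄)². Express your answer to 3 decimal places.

0.103

Mean z̄ = (19.6 + 20.1 + 18.7 + 21.8 + 16.6 + 14.8 + 13.9 + 21.6 + 10.4 + 14.5)/10 = 17.2000
Σ(z_t−z̄)(z_{t+3}−z̄) = (11.0400) + (-1.7400) + (-3.6000) + (-15.1800) + (-2.6400) + (16.3200) + (8.9100) = 13.1100
Denominator Σ(z_t−z̄)² = 127.4800
r_3 = 13.1100 / 127.4800 = 0.103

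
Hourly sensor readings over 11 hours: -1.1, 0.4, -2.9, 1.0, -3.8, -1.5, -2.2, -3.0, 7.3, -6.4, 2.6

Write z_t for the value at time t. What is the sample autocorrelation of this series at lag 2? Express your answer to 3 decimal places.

0.314

Mean z̄ = (-1.1 + 0.4 − 2.9 + 1.0 − 3.8 − 1.5 − 2.2 − 3.0 + 7.3 − 6.4 + 2.6)/11 = -0.8727
Numerator Σ_{t=1}^{9}(z_t−z̄)(z_{t+2}−z̄) = 42.1158
Denominator Σ(z_t−z̄)² = 133.9418
r_2 = 42.1158 / 133.9418 = 0.314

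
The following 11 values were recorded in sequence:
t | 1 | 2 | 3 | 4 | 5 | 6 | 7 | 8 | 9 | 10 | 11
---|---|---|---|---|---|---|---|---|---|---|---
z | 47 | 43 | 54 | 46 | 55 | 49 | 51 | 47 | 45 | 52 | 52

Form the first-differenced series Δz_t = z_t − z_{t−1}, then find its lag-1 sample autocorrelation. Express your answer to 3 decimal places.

-0.743

First differences Δz: -4, 11, -8, 9, -6, 2, -4, -2, 7, 0
Mean of differences = 0.5000
Numerator Σ(Δz_t−Δz̄)(Δz_{t+1}−Δz̄) = -288.7500
Denominator Σ(Δz_t−Δz̄)² = 388.5000
r_1(Δz) = -288.7500 / 388.5000 = -0.743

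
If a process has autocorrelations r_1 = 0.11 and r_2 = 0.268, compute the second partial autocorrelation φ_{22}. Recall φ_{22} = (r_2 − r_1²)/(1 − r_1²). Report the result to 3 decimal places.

φ_{22} = (r_2 − r_1²) / (1 − r_1²)
r_1² = (0.11)² = 0.0121
Numerator = 0.268 − 0.0121 = 0.2559; denominator = 1 − 0.0121 = 0.9879
φ_{22} = 0.2559 / 0.9879 = 0.259

0.259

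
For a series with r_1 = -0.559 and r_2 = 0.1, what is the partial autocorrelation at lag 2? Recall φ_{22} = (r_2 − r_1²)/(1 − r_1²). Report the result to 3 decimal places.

-0.309

φ_{22} = (r_2 − r_1²) / (1 − r_1²)
r_1² = (-0.559)² = 0.312481
Numerator = 0.1 − 0.3125 = -0.2125; denominator = 1 − 0.3125 = 0.6875
φ_{22} = -0.2125 / 0.6875 = -0.309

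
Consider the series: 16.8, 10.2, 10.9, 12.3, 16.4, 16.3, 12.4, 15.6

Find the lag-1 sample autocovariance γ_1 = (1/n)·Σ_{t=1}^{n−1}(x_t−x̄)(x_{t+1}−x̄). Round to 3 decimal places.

0.104

Mean x̄ = (16.8 + 10.2 + 10.9 + 12.3 + 16.4 + 16.3 + 12.4 + 15.6)/8 = 13.8625
Σ_{t=1}^{7}(x_t−x̄)(x_{t+1}−x̄) = 0.8348
γ_1 = 0.8348 / 8 = 0.104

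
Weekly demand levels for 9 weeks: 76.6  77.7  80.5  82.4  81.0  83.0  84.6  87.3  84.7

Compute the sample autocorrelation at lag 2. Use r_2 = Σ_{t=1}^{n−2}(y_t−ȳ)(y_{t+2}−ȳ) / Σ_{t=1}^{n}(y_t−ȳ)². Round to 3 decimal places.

0.191

Mean ȳ = (76.6 + 77.7 + 80.5 + 82.4 + 81.0 + 83.0 + 84.6 + 87.3 + 84.7)/9 = 81.9778
Numerator Σ_{t=1}^{7}(y_t−ȳ)(y_{t+2}−ȳ) = 18.0323
Denominator Σ(y_t−ȳ)² = 94.1956
r_2 = 18.0323 / 94.1956 = 0.191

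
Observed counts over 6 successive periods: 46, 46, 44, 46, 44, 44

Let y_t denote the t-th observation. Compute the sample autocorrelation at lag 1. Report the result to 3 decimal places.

Mean ȳ = (46 + 46 + 44 + 46 + 44 + 44)/6 = 45.0000
Deviations from mean: 1.0000, 1.0000, -1.0000, 1.0000, -1.0000, -1.0000
Σ(y_t−ȳ)(y_{t+1}−ȳ) = (1.0000) + (-1.0000) + (-1.0000) + (-1.0000) + (1.0000) = -1.0000
Denominator Σ(y_t−ȳ)² = 6.0000
r_1 = -1.0000 / 6.0000 = -0.167

-0.167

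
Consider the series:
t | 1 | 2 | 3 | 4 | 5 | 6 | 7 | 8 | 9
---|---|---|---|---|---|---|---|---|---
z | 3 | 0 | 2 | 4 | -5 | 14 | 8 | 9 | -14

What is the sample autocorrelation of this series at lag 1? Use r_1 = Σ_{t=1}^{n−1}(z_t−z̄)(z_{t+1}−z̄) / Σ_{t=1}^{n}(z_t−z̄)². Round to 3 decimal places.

Mean z̄ = (3 + 0 + 2 + 4 − 5 + 14 + 8 + 9 − 14)/9 = 2.3333
Numerator Σ_{t=1}^{8}(z_t−z̄)(z_{t+1}−z̄) = -104.1111
Denominator Σ(z_t−z̄)² = 542.0000
r_1 = -104.1111 / 542.0000 = -0.192

-0.192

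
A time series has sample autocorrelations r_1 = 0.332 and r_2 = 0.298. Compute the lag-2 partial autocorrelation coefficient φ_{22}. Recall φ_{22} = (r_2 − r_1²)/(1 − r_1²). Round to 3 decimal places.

φ_{22} = (r_2 − r_1²) / (1 − r_1²)
r_1² = (0.332)² = 0.110224
Numerator = 0.298 − 0.1102 = 0.1878; denominator = 1 − 0.1102 = 0.8898
φ_{22} = 0.1878 / 0.8898 = 0.211

0.211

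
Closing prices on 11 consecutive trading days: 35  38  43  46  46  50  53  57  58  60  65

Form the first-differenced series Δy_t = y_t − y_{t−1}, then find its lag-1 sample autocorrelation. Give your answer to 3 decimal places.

First differences Δy: 3, 5, 3, 0, 4, 3, 4, 1, 2, 5
Mean of differences = 3.0000
Numerator Σ(Δy_t−Δȳ)(Δy_{t+1}−Δȳ) = -5.0000
Denominator Σ(Δy_t−Δȳ)² = 24.0000
r_1(Δy) = -5.0000 / 24.0000 = -0.208

-0.208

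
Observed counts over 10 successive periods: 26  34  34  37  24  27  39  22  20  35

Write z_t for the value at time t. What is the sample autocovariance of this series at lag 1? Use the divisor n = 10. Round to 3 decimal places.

-6.564

Mean z̄ = (26 + 34 + 34 + 37 + 24 + 27 + 39 + 22 + 20 + 35)/10 = 29.8000
Σ_{t=1}^{9}(z_t−z̄)(z_{t+1}−z̄) = -65.6400
γ_1 = -65.6400 / 10 = -6.564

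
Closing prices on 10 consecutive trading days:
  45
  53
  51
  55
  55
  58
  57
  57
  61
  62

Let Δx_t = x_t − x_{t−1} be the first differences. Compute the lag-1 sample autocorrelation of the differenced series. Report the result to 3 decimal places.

First differences Δx: 8, -2, 4, 0, 3, -1, 0, 4, 1
Mean of differences = 1.8889
Numerator Σ(Δx_t−Δx̄)(Δx_{t+1}−Δx̄) = -41.6790
Denominator Σ(Δx_t−Δx̄)² = 78.8889
r_1(Δx) = -41.6790 / 78.8889 = -0.528

-0.528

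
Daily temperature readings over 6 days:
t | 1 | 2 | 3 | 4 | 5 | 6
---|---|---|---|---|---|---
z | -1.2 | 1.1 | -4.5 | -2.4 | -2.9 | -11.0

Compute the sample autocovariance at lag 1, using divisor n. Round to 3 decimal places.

Mean z̄ = (-1.2 + 1.1 − 4.5 − 2.4 − 2.9 − 11.0)/6 = -3.4833
Deviations: 2.2833, 4.5833, -1.0167, 1.0833, 0.5833, -7.5167
Σ_{t=1}^{5}(z_t−z̄)(z_{t+1}−z̄) = 0.9514
γ_1 = 0.9514 / 6 = 0.159

0.159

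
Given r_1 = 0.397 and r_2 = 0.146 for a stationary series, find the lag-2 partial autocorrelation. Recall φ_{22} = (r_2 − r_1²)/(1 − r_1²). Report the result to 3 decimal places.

φ_{22} = (r_2 − r_1²) / (1 − r_1²)
r_1² = (0.397)² = 0.157609
Numerator = 0.146 − 0.1576 = -0.0116; denominator = 1 − 0.1576 = 0.8424
φ_{22} = -0.0116 / 0.8424 = -0.014

-0.014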